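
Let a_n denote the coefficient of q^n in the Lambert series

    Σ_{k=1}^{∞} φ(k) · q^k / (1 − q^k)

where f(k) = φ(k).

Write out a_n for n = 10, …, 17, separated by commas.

d|10:{10,5,2,1}  Σφ=4+4+1+1=10
q^11  k|11↦φ(k): 11:10 1:1  a_11=11
q^12  k|12↦φ(k): 1:1 2:1 3:2 4:2 6:2 12:4  a_12=12
[q^13] φ(1)=1,φ(13)=12 ⇒ 13
q^14  k|14↦φ(k): 14:6 7:6 2:1 1:1  a_14=14
d|15:{1,3,5,15}  Σφ=1+2+4+8=15
d|16:{16,8,4,2,1}  Σφ=8+4+2+1+1=16
d|17:{17,1}  Σφ=16+1=17

10, 11, 12, 13, 14, 15, 16, 17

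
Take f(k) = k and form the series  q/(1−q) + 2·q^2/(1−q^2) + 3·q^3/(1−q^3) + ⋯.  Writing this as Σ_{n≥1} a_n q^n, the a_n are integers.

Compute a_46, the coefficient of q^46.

a_46 = 72

n=46: 46·1 23·2 2·23 1·46  f→[46+23+2+1]=72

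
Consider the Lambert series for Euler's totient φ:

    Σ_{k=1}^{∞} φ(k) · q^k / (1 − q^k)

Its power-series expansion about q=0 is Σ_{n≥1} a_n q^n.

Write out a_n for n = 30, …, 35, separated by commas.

d|30:{1,2,3,5,6,10,15,30}  Σφ=1+1+2+4+2+4+8+8=30
[q^31] φ(31)=30,φ(1)=1 ⇒ 31
d|32:{1,2,4,8,16,32}  Σφ=1+1+2+4+8+16=32
q^33  k|33↦φ(k): 33:20 11:10 3:2 1:1  a_33=33
n=34: 1·34 2·17 17·2 34·1  φ→[1+1+16+16]=34
d|35:{1,5,7,35}  Σφ=1+4+6+24=35

30, 31, 32, 33, 34, 35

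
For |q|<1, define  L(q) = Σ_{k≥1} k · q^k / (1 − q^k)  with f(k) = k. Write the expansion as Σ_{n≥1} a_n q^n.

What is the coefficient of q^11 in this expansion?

a_11 = 12

q^11  k|11↦f(k): 11:11 1:1  a_11=12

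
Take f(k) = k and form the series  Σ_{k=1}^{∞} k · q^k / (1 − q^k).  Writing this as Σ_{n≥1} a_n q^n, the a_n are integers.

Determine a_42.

a_42 = 96

d|42:{1,2,3,6,7,14,21,42}  Σf=1+2+3+6+7+14+21+42=96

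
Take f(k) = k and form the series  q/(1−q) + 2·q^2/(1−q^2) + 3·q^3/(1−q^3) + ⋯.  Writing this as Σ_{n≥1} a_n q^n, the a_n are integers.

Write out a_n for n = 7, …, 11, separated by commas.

8, 15, 13, 18, 12

n=7: 7·1 1·7  f→[7+1]=8
n=8: 8·1 4·2 2·4 1·8  f→[8+4+2+1]=15
n=9: 9·1 3·3 1·9  f→[9+3+1]=13
n=10: 10·1 5·2 2·5 1·10  f→[10+5+2+1]=18
[q^11] f(1)=1,f(11)=11 ⇒ 12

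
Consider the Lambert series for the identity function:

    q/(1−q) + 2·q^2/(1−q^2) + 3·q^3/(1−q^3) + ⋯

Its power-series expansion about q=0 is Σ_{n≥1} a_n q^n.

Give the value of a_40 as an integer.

a_40 = 90

q^40  k|40↦f(k): 1:1 2:2 4:4 5:5 8:8 10:10 20:20 40:40  a_40=90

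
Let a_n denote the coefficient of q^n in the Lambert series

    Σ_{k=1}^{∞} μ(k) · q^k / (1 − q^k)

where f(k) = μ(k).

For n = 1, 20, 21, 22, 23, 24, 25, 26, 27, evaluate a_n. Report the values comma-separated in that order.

[q^1] μ(1)=1 ⇒ 1
[q^20] μ(1)=1,μ(2)=-1,μ(4)=0,μ(5)=-1,μ(10)=1,μ(20)=0 ⇒ 0
d|21:{1,3,7,21}  Σμ=1+(-1)+(-1)+1=0
d|22:{22,11,2,1}  Σμ=1+(-1)+(-1)+1=0
q^23  k|23↦μ(k): 23:-1 1:1  a_23=0
d|24:{1,2,3,4,6,8,12,24}  Σμ=1+(-1)+(-1)+0+1+0+0+0=0
n=25: 25·1 5·5 1·25  μ→[0+(-1)+1]=0
d|26:{26,13,2,1}  Σμ=1+(-1)+(-1)+1=0
n=27: 1·27 3·9 9·3 27·1  μ→[1+(-1)+0+0]=0

1, 0, 0, 0, 0, 0, 0, 0, 0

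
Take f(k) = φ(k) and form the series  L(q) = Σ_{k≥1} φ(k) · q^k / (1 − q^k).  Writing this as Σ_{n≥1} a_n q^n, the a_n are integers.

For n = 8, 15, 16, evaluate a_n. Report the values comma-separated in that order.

[q^8] φ(1)=1,φ(2)=1,φ(4)=2,φ(8)=4 ⇒ 8
n=15: 1·15 3·5 5·3 15·1  φ→[1+2+4+8]=15
n=16: 1·16 2·8 4·4 8·2 16·1  φ→[1+1+2+4+8]=16

8, 15, 16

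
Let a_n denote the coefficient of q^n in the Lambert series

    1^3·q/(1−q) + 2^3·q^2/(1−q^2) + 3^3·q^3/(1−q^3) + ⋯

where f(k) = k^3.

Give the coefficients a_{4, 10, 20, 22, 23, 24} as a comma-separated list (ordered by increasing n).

[q^4] f(1)=1,f(2)=8,f(4)=64 ⇒ 73
q^10  k|10↦f(k): 10:1000 5:125 2:8 1:1  a_10=1134
d|20:{1,2,4,5,10,20}  Σf=1+8+64+125+1000+8000=9198
d|22:{1,2,11,22}  Σf=1+8+1331+10648=11988
q^23  k|23↦f(k): 1:1 23:12167  a_23=12168
d|24:{1,2,3,4,6,8,12,24}  Σf=1+8+27+64+216+512+1728+13824=16380

73, 1134, 9198, 11988, 12168, 16380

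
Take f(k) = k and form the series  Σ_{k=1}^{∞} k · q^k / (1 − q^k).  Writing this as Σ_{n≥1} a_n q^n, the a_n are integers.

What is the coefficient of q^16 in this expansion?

a_16 = 31

[q^16] f(16)=16,f(8)=8,f(4)=4,f(2)=2,f(1)=1 ⇒ 31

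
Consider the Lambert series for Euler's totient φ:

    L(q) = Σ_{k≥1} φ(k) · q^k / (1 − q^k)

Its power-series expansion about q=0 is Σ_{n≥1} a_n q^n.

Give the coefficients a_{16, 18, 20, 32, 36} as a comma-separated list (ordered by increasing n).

d|16:{1,2,4,8,16}  Σφ=1+1+2+4+8=16
n=18: 18·1 9·2 6·3 3·6 2·9 1·18  φ→[6+6+2+2+1+1]=18
[q^20] φ(20)=8,φ(10)=4,φ(5)=4,φ(4)=2,φ(2)=1,φ(1)=1 ⇒ 20
q^32  k|32↦φ(k): 32:16 16:8 8:4 4:2 2:1 1:1  a_32=32
d|36:{1,2,3,4,6,9,12,18,36}  Σφ=1+1+2+2+2+6+4+6+12=36

16, 18, 20, 32, 36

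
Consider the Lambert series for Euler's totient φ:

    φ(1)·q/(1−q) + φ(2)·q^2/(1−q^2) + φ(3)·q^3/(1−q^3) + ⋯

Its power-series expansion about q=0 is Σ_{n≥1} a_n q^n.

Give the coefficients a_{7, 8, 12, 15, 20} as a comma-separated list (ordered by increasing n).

d|7:{7,1}  Σφ=6+1=7
d|8:{1,2,4,8}  Σφ=1+1+2+4=8
d|12:{12,6,4,3,2,1}  Σφ=4+2+2+2+1+1=12
[q^15] φ(15)=8,φ(5)=4,φ(3)=2,φ(1)=1 ⇒ 15
n=20: 20·1 10·2 5·4 4·5 2·10 1·20  φ→[8+4+4+2+1+1]=20

7, 8, 12, 15, 20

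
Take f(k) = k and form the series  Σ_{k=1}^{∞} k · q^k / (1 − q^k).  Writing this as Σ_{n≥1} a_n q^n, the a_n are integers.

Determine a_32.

d|32:{32,16,8,4,2,1}  Σf=32+16+8+4+2+1=63

a_32 = 63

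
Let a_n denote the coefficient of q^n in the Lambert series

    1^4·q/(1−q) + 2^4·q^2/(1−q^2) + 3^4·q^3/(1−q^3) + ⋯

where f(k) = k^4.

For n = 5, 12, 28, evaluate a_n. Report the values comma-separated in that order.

626, 22386, 655746

d|5:{1,5}  Σf=1+625=626
d|12:{12,6,4,3,2,1}  Σf=20736+1296+256+81+16+1=22386
n=28: 28·1 14·2 7·4 4·7 2·14 1·28  f→[614656+38416+2401+256+16+1]=655746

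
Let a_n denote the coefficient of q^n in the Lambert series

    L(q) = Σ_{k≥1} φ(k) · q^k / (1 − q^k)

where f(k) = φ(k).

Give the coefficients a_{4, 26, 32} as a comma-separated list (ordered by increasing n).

d|4:{4,2,1}  Σφ=2+1+1=4
q^26  k|26↦φ(k): 1:1 2:1 13:12 26:12  a_26=26
[q^32] φ(32)=16,φ(16)=8,φ(8)=4,φ(4)=2,φ(2)=1,φ(1)=1 ⇒ 32

4, 26, 32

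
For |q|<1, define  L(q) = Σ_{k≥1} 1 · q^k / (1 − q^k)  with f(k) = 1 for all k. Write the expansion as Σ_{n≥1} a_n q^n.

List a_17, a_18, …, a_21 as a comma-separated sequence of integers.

d|17:{1,17}  Σf=1+1=2
[q^18] f(18)=1,f(9)=1,f(6)=1,f(3)=1,f(2)=1,f(1)=1 ⇒ 6
[q^19] f(1)=1,f(19)=1 ⇒ 2
[q^20] f(1)=1,f(2)=1,f(4)=1,f(5)=1,f(10)=1,f(20)=1 ⇒ 6
n=21: 21·1 7·3 3·7 1·21  f→[1+1+1+1]=4

2, 6, 2, 6, 4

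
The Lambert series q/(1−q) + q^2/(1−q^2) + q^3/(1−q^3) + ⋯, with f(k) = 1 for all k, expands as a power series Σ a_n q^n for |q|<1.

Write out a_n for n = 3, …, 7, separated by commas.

2, 3, 2, 4, 2

n=3: 3·1 1·3  f→[1+1]=2
d|4:{1,2,4}  Σf=1+1+1=3
q^5  k|5↦f(k): 5:1 1:1  a_5=2
[q^6] f(1)=1,f(2)=1,f(3)=1,f(6)=1 ⇒ 4
n=7: 1·7 7·1  f→[1+1]=2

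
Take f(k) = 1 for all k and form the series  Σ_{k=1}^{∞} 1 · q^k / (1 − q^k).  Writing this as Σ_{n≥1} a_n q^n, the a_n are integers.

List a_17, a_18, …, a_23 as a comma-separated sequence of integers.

d|17:{17,1}  Σf=1+1=2
n=18: 18·1 9·2 6·3 3·6 2·9 1·18  f→[1+1+1+1+1+1]=6
[q^19] f(19)=1,f(1)=1 ⇒ 2
d|20:{1,2,4,5,10,20}  Σf=1+1+1+1+1+1=6
d|21:{1,3,7,21}  Σf=1+1+1+1=4
n=22: 1·22 2·11 11·2 22·1  f→[1+1+1+1]=4
n=23: 23·1 1·23  f→[1+1]=2

2, 6, 2, 6, 4, 4, 2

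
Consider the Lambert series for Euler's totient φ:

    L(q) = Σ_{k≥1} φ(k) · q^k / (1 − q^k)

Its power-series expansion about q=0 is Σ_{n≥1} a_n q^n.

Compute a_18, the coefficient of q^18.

d|18:{1,2,3,6,9,18}  Σφ=1+1+2+2+6+6=18

a_18 = 18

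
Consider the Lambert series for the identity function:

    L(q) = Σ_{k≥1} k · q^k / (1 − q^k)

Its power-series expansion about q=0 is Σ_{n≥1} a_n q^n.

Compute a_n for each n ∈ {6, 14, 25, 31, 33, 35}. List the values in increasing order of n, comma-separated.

[q^6] f(6)=6,f(3)=3,f(2)=2,f(1)=1 ⇒ 12
q^14  k|14↦f(k): 14:14 7:7 2:2 1:1  a_14=24
n=25: 1·25 5·5 25·1  f→[1+5+25]=31
q^31  k|31↦f(k): 31:31 1:1  a_31=32
q^33  k|33↦f(k): 1:1 3:3 11:11 33:33  a_33=48
n=35: 1·35 5·7 7·5 35·1  f→[1+5+7+35]=48

12, 24, 31, 32, 48, 48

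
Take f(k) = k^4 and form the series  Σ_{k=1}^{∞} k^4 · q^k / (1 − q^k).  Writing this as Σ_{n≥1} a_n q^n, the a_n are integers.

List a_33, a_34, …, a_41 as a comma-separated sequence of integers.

1200644, 1419874, 1503652, 1813539, 1874162, 2215474, 2342084, 2734994, 2825762

d|33:{1,3,11,33}  Σf=1+81+14641+1185921=1200644
[q^34] f(34)=1336336,f(17)=83521,f(2)=16,f(1)=1 ⇒ 1419874
d|35:{35,7,5,1}  Σf=1500625+2401+625+1=1503652
q^36  k|36↦f(k): 1:1 2:16 3:81 4:256 6:1296 9:6561 12:20736 18:104976 36:1679616  a_36=1813539
[q^37] f(37)=1874161,f(1)=1 ⇒ 1874162
[q^38] f(1)=1,f(2)=16,f(19)=130321,f(38)=2085136 ⇒ 2215474
d|39:{39,13,3,1}  Σf=2313441+28561+81+1=2342084
d|40:{40,20,10,8,5,4,2,1}  Σf=2560000+160000+10000+4096+625+256+16+1=2734994
d|41:{41,1}  Σf=2825761+1=2825762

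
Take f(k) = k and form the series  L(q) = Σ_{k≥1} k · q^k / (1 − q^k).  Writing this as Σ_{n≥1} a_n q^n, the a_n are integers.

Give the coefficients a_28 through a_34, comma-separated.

n=28: 28·1 14·2 7·4 4·7 2·14 1·28  f→[28+14+7+4+2+1]=56
d|29:{1,29}  Σf=1+29=30
q^30  k|30↦f(k): 1:1 2:2 3:3 5:5 6:6 10:10 15:15 30:30  a_30=72
n=31: 31·1 1·31  f→[31+1]=32
[q^32] f(32)=32,f(16)=16,f(8)=8,f(4)=4,f(2)=2,f(1)=1 ⇒ 63
[q^33] f(1)=1,f(3)=3,f(11)=11,f(33)=33 ⇒ 48
n=34: 1·34 2·17 17·2 34·1  f→[1+2+17+34]=54

56, 30, 72, 32, 63, 48, 54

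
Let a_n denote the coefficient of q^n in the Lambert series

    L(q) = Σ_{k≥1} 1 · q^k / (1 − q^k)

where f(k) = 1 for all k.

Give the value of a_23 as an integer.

a_23 = 2

n=23: 1·23 23·1  f→[1+1]=2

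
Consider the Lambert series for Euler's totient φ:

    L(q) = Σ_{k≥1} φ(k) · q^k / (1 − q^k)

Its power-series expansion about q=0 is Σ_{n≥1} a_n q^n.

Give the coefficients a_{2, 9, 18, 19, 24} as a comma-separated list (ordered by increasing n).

[q^2] φ(2)=1,φ(1)=1 ⇒ 2
[q^9] φ(9)=6,φ(3)=2,φ(1)=1 ⇒ 9
[q^18] φ(1)=1,φ(2)=1,φ(3)=2,φ(6)=2,φ(9)=6,φ(18)=6 ⇒ 18
n=19: 1·19 19·1  φ→[1+18]=19
[q^24] φ(24)=8,φ(12)=4,φ(8)=4,φ(6)=2,φ(4)=2,φ(3)=2,φ(2)=1,φ(1)=1 ⇒ 24

2, 9, 18, 19, 24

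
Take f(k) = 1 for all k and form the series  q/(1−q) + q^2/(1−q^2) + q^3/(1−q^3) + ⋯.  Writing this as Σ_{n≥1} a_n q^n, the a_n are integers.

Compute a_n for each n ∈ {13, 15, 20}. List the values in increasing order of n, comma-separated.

2, 4, 6

[q^13] f(1)=1,f(13)=1 ⇒ 2
[q^15] f(1)=1,f(3)=1,f(5)=1,f(15)=1 ⇒ 4
q^20  k|20↦f(k): 20:1 10:1 5:1 4:1 2:1 1:1  a_20=6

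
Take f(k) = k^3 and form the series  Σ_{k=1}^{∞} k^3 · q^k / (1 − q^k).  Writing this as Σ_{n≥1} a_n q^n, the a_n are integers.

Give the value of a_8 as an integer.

a_8 = 585

n=8: 1·8 2·4 4·2 8·1  f→[1+8+64+512]=585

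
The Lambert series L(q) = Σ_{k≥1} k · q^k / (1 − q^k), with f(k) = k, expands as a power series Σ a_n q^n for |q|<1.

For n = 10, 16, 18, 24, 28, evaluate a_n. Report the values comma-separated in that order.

18, 31, 39, 60, 56

d|10:{10,5,2,1}  Σf=10+5+2+1=18
n=16: 1·16 2·8 4·4 8·2 16·1  f→[1+2+4+8+16]=31
n=18: 18·1 9·2 6·3 3·6 2·9 1·18  f→[18+9+6+3+2+1]=39
n=24: 24·1 12·2 8·3 6·4 4·6 3·8 2·12 1·24  f→[24+12+8+6+4+3+2+1]=60
q^28  k|28↦f(k): 28:28 14:14 7:7 4:4 2:2 1:1  a_28=56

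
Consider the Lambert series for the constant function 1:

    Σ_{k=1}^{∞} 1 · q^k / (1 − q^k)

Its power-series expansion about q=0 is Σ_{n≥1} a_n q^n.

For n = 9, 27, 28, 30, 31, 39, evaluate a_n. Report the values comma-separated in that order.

3, 4, 6, 8, 2, 4

n=9: 9·1 3·3 1·9  f→[1+1+1]=3
q^27  k|27↦f(k): 27:1 9:1 3:1 1:1  a_27=4
[q^28] f(1)=1,f(2)=1,f(4)=1,f(7)=1,f(14)=1,f(28)=1 ⇒ 6
n=30: 30·1 15·2 10·3 6·5 5·6 3·10 2·15 1·30  f→[1+1+1+1+1+1+1+1]=8
d|31:{31,1}  Σf=1+1=2
[q^39] f(39)=1,f(13)=1,f(3)=1,f(1)=1 ⇒ 4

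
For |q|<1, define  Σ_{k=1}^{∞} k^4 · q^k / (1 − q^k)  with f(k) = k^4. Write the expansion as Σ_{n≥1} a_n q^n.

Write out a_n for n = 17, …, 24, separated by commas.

83522, 112931, 130322, 170898, 196964, 248914, 279842, 358258

n=17: 17·1 1·17  f→[83521+1]=83522
n=18: 1·18 2·9 3·6 6·3 9·2 18·1  f→[1+16+81+1296+6561+104976]=112931
[q^19] f(19)=130321,f(1)=1 ⇒ 130322
d|20:{20,10,5,4,2,1}  Σf=160000+10000+625+256+16+1=170898
d|21:{1,3,7,21}  Σf=1+81+2401+194481=196964
d|22:{1,2,11,22}  Σf=1+16+14641+234256=248914
[q^23] f(1)=1,f(23)=279841 ⇒ 279842
n=24: 1·24 2·12 3·8 4·6 6·4 8·3 12·2 24·1  f→[1+16+81+256+1296+4096+20736+331776]=358258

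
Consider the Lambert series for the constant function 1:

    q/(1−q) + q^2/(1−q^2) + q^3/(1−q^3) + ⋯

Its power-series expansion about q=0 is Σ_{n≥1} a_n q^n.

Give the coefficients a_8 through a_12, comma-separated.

4, 3, 4, 2, 6

n=8: 1·8 2·4 4·2 8·1  f→[1+1+1+1]=4
q^9  k|9↦f(k): 9:1 3:1 1:1  a_9=3
[q^10] f(10)=1,f(5)=1,f(2)=1,f(1)=1 ⇒ 4
n=11: 1·11 11·1  f→[1+1]=2
n=12: 1·12 2·6 3·4 4·3 6·2 12·1  f→[1+1+1+1+1+1]=6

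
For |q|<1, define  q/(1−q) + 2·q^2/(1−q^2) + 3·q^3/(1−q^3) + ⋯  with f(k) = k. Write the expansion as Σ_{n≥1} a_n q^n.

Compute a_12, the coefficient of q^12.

a_12 = 28

[q^12] f(12)=12,f(6)=6,f(4)=4,f(3)=3,f(2)=2,f(1)=1 ⇒ 28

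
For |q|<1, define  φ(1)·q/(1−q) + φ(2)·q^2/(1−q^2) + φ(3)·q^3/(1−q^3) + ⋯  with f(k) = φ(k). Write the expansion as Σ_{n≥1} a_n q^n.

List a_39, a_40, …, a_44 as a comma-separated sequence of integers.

[q^39] φ(39)=24,φ(13)=12,φ(3)=2,φ(1)=1 ⇒ 39
d|40:{1,2,4,5,8,10,20,40}  Σφ=1+1+2+4+4+4+8+16=40
d|41:{41,1}  Σφ=40+1=41
[q^42] φ(1)=1,φ(2)=1,φ(3)=2,φ(6)=2,φ(7)=6,φ(14)=6,φ(21)=12,φ(42)=12 ⇒ 42
d|43:{1,43}  Σφ=1+42=43
d|44:{44,22,11,4,2,1}  Σφ=20+10+10+2+1+1=44

39, 40, 41, 42, 43, 44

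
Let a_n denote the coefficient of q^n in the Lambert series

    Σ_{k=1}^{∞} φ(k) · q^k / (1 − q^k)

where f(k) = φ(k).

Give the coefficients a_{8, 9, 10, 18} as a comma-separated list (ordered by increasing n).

q^8  k|8↦φ(k): 1:1 2:1 4:2 8:4  a_8=8
q^9  k|9↦φ(k): 1:1 3:2 9:6  a_9=9
d|10:{1,2,5,10}  Σφ=1+1+4+4=10
d|18:{1,2,3,6,9,18}  Σφ=1+1+2+2+6+6=18

8, 9, 10, 18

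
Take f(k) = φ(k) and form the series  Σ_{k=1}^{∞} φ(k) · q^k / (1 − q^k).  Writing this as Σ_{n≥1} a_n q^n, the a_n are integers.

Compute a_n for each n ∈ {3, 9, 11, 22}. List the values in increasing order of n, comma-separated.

n=3: 3·1 1·3  φ→[2+1]=3
q^9  k|9↦φ(k): 9:6 3:2 1:1  a_9=9
n=11: 1·11 11·1  φ→[1+10]=11
n=22: 1·22 2·11 11·2 22·1  φ→[1+1+10+10]=22

3, 9, 11, 22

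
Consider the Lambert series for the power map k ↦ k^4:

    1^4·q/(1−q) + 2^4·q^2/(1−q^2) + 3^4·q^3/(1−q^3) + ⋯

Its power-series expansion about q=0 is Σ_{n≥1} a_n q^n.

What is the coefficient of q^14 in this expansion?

d|14:{1,2,7,14}  Σf=1+16+2401+38416=40834

a_14 = 40834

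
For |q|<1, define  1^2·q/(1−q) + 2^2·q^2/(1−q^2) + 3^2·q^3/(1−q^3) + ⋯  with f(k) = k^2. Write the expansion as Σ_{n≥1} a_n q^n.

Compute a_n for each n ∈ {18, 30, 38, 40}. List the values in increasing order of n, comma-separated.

[q^18] f(1)=1,f(2)=4,f(3)=9,f(6)=36,f(9)=81,f(18)=324 ⇒ 455
[q^30] f(1)=1,f(2)=4,f(3)=9,f(5)=25,f(6)=36,f(10)=100,f(15)=225,f(30)=900 ⇒ 1300
[q^38] f(1)=1,f(2)=4,f(19)=361,f(38)=1444 ⇒ 1810
q^40  k|40↦f(k): 1:1 2:4 4:16 5:25 8:64 10:100 20:400 40:1600  a_40=2210

455, 1300, 1810, 2210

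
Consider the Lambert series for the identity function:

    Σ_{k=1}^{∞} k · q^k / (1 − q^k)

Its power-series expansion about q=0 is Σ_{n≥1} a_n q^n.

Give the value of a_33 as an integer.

a_33 = 48

n=33: 33·1 11·3 3·11 1·33  f→[33+11+3+1]=48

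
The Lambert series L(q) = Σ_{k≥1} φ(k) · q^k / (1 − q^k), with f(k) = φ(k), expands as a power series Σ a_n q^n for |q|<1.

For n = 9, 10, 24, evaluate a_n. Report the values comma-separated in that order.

q^9  k|9↦φ(k): 1:1 3:2 9:6  a_9=9
[q^10] φ(10)=4,φ(5)=4,φ(2)=1,φ(1)=1 ⇒ 10
[q^24] φ(24)=8,φ(12)=4,φ(8)=4,φ(6)=2,φ(4)=2,φ(3)=2,φ(2)=1,φ(1)=1 ⇒ 24

9, 10, 24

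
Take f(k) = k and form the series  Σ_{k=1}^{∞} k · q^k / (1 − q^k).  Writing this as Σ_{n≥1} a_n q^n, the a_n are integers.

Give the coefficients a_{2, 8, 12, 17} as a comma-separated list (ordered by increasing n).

[q^2] f(2)=2,f(1)=1 ⇒ 3
d|8:{8,4,2,1}  Σf=8+4+2+1=15
d|12:{12,6,4,3,2,1}  Σf=12+6+4+3+2+1=28
q^17  k|17↦f(k): 1:1 17:17  a_17=18

3, 15, 28, 18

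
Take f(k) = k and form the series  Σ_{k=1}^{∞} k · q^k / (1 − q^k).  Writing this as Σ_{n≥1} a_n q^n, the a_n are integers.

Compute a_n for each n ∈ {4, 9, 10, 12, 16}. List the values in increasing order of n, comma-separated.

7, 13, 18, 28, 31

n=4: 4·1 2·2 1·4  f→[4+2+1]=7
q^9  k|9↦f(k): 1:1 3:3 9:9  a_9=13
[q^10] f(1)=1,f(2)=2,f(5)=5,f(10)=10 ⇒ 18
d|12:{12,6,4,3,2,1}  Σf=12+6+4+3+2+1=28
d|16:{1,2,4,8,16}  Σf=1+2+4+8+16=31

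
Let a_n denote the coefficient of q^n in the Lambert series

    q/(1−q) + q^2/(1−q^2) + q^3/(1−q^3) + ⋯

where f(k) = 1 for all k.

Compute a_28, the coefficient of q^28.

n=28: 1·28 2·14 4·7 7·4 14·2 28·1  f→[1+1+1+1+1+1]=6

a_28 = 6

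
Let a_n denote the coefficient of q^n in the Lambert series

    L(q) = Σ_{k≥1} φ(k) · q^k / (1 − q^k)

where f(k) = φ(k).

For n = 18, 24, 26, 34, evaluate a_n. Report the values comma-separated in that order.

n=18: 18·1 9·2 6·3 3·6 2·9 1·18  φ→[6+6+2+2+1+1]=18
n=24: 24·1 12·2 8·3 6·4 4·6 3·8 2·12 1·24  φ→[8+4+4+2+2+2+1+1]=24
n=26: 1·26 2·13 13·2 26·1  φ→[1+1+12+12]=26
d|34:{1,2,17,34}  Σφ=1+1+16+16=34

18, 24, 26, 34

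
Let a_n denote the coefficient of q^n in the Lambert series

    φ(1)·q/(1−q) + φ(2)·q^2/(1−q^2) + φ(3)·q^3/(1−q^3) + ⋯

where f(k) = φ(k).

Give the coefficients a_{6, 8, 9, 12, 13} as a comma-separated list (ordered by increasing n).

[q^6] φ(1)=1,φ(2)=1,φ(3)=2,φ(6)=2 ⇒ 6
d|8:{1,2,4,8}  Σφ=1+1+2+4=8
d|9:{1,3,9}  Σφ=1+2+6=9
d|12:{1,2,3,4,6,12}  Σφ=1+1+2+2+2+4=12
d|13:{1,13}  Σφ=1+12=13

6, 8, 9, 12, 13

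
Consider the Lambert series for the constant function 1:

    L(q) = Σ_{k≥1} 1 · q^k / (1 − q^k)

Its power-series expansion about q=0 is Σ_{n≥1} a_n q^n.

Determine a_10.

d|10:{10,5,2,1}  Σf=1+1+1+1=4

a_10 = 4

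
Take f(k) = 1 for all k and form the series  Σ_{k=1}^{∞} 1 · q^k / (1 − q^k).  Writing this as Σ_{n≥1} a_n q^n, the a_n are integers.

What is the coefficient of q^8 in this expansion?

a_8 = 4

d|8:{1,2,4,8}  Σf=1+1+1+1=4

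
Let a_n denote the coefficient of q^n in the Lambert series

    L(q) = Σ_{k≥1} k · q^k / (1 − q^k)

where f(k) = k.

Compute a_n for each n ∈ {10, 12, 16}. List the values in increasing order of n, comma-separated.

18, 28, 31

q^10  k|10↦f(k): 1:1 2:2 5:5 10:10  a_10=18
q^12  k|12↦f(k): 12:12 6:6 4:4 3:3 2:2 1:1  a_12=28
q^16  k|16↦f(k): 1:1 2:2 4:4 8:8 16:16  a_16=31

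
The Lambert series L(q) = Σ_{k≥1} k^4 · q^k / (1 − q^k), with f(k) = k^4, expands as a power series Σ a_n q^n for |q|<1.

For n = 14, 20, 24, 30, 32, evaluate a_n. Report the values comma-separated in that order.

n=14: 1·14 2·7 7·2 14·1  f→[1+16+2401+38416]=40834
[q^20] f(20)=160000,f(10)=10000,f(5)=625,f(4)=256,f(2)=16,f(1)=1 ⇒ 170898
n=24: 24·1 12·2 8·3 6·4 4·6 3·8 2·12 1·24  f→[331776+20736+4096+1296+256+81+16+1]=358258
d|30:{1,2,3,5,6,10,15,30}  Σf=1+16+81+625+1296+10000+50625+810000=872644
d|32:{32,16,8,4,2,1}  Σf=1048576+65536+4096+256+16+1=1118481

40834, 170898, 358258, 872644, 1118481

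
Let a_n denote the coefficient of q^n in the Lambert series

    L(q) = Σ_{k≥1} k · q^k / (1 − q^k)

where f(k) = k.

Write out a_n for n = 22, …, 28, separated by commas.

36, 24, 60, 31, 42, 40, 56

d|22:{1,2,11,22}  Σf=1+2+11+22=36
d|23:{1,23}  Σf=1+23=24
q^24  k|24↦f(k): 1:1 2:2 3:3 4:4 6:6 8:8 12:12 24:24  a_24=60
n=25: 25·1 5·5 1·25  f→[25+5+1]=31
[q^26] f(26)=26,f(13)=13,f(2)=2,f(1)=1 ⇒ 42
d|27:{27,9,3,1}  Σf=27+9+3+1=40
n=28: 28·1 14·2 7·4 4·7 2·14 1·28  f→[28+14+7+4+2+1]=56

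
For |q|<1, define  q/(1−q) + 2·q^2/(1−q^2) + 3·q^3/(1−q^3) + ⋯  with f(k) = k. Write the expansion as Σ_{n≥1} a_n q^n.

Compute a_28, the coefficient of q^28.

n=28: 1·28 2·14 4·7 7·4 14·2 28·1  f→[1+2+4+7+14+28]=56

a_28 = 56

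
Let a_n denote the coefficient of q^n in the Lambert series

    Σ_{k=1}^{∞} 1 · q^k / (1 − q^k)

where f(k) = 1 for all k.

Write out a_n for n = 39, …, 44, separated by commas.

q^39  k|39↦f(k): 1:1 3:1 13:1 39:1  a_39=4
[q^40] f(40)=1,f(20)=1,f(10)=1,f(8)=1,f(5)=1,f(4)=1,f(2)=1,f(1)=1 ⇒ 8
n=41: 1·41 41·1  f→[1+1]=2
n=42: 1·42 2·21 3·14 6·7 7·6 14·3 21·2 42·1  f→[1+1+1+1+1+1+1+1]=8
[q^43] f(43)=1,f(1)=1 ⇒ 2
n=44: 44·1 22·2 11·4 4·11 2·22 1·44  f→[1+1+1+1+1+1]=6

4, 8, 2, 8, 2, 6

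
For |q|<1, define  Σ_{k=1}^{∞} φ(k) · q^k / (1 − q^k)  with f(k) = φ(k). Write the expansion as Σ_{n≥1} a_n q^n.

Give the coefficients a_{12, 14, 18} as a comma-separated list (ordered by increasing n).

d|12:{12,6,4,3,2,1}  Σφ=4+2+2+2+1+1=12
q^14  k|14↦φ(k): 1:1 2:1 7:6 14:6  a_14=14
q^18  k|18↦φ(k): 18:6 9:6 6:2 3:2 2:1 1:1  a_18=18

12, 14, 18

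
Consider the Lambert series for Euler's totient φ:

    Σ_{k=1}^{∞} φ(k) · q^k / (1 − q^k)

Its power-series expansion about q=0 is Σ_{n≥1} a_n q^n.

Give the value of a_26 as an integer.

d|26:{26,13,2,1}  Σφ=12+12+1+1=26

a_26 = 26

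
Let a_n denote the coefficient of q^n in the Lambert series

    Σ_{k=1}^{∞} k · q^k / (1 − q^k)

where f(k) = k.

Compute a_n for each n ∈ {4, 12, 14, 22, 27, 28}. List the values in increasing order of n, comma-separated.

q^4  k|4↦f(k): 4:4 2:2 1:1  a_4=7
q^12  k|12↦f(k): 1:1 2:2 3:3 4:4 6:6 12:12  a_12=28
d|14:{1,2,7,14}  Σf=1+2+7+14=24
n=22: 1·22 2·11 11·2 22·1  f→[1+2+11+22]=36
q^27  k|27↦f(k): 27:27 9:9 3:3 1:1  a_27=40
q^28  k|28↦f(k): 1:1 2:2 4:4 7:7 14:14 28:28  a_28=56

7, 28, 24, 36, 40, 56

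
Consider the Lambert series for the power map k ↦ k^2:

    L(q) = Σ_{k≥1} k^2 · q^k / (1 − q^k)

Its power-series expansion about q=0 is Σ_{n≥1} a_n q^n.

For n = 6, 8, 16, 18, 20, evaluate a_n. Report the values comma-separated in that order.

n=6: 6·1 3·2 2·3 1·6  f→[36+9+4+1]=50
[q^8] f(8)=64,f(4)=16,f(2)=4,f(1)=1 ⇒ 85
q^16  k|16↦f(k): 16:256 8:64 4:16 2:4 1:1  a_16=341
q^18  k|18↦f(k): 18:324 9:81 6:36 3:9 2:4 1:1  a_18=455
n=20: 1·20 2·10 4·5 5·4 10·2 20·1  f→[1+4+16+25+100+400]=546

50, 85, 341, 455, 546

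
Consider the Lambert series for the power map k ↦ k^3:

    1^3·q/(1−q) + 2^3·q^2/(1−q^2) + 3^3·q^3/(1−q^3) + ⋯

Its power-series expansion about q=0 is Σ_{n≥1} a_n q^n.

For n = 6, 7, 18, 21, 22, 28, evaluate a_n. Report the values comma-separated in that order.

q^6  k|6↦f(k): 1:1 2:8 3:27 6:216  a_6=252
[q^7] f(7)=343,f(1)=1 ⇒ 344
n=18: 1·18 2·9 3·6 6·3 9·2 18·1  f→[1+8+27+216+729+5832]=6813
d|21:{21,7,3,1}  Σf=9261+343+27+1=9632
d|22:{1,2,11,22}  Σf=1+8+1331+10648=11988
[q^28] f(28)=21952,f(14)=2744,f(7)=343,f(4)=64,f(2)=8,f(1)=1 ⇒ 25112

252, 344, 6813, 9632, 11988, 25112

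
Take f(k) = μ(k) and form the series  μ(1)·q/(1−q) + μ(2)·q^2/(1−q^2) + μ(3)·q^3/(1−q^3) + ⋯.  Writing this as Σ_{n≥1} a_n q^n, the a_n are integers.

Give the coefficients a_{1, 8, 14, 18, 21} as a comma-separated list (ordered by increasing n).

1, 0, 0, 0, 0

n=1: 1·1  μ→[1]=1
n=8: 1·8 2·4 4·2 8·1  μ→[1+(-1)+0+0]=0
n=14: 1·14 2·7 7·2 14·1  μ→[1+(-1)+(-1)+1]=0
d|18:{18,9,6,3,2,1}  Σμ=0+0+1+(-1)+(-1)+1=0
q^21  k|21↦μ(k): 21:1 7:-1 3:-1 1:1  a_21=0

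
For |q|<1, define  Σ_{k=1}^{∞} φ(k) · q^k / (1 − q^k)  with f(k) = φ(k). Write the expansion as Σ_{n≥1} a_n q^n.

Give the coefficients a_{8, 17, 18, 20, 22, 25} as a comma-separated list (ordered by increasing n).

[q^8] φ(8)=4,φ(4)=2,φ(2)=1,φ(1)=1 ⇒ 8
q^17  k|17↦φ(k): 1:1 17:16  a_17=17
q^18  k|18↦φ(k): 1:1 2:1 3:2 6:2 9:6 18:6  a_18=18
[q^20] φ(20)=8,φ(10)=4,φ(5)=4,φ(4)=2,φ(2)=1,φ(1)=1 ⇒ 20
n=22: 22·1 11·2 2·11 1·22  φ→[10+10+1+1]=22
n=25: 25·1 5·5 1·25  φ→[20+4+1]=25

8, 17, 18, 20, 22, 25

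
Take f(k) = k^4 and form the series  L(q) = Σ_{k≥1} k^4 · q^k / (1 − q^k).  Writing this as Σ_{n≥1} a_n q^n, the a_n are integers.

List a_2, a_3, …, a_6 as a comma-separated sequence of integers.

d|2:{2,1}  Σf=16+1=17
n=3: 1·3 3·1  f→[1+81]=82
n=4: 4·1 2·2 1·4  f→[256+16+1]=273
q^5  k|5↦f(k): 5:625 1:1  a_5=626
q^6  k|6↦f(k): 6:1296 3:81 2:16 1:1  a_6=1394

17, 82, 273, 626, 1394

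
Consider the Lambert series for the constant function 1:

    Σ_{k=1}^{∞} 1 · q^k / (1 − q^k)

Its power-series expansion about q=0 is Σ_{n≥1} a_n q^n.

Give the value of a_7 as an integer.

a_7 = 2

d|7:{1,7}  Σf=1+1=2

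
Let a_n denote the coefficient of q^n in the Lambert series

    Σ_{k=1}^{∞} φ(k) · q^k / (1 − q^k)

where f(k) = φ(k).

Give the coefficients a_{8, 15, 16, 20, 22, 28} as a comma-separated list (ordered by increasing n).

n=8: 8·1 4·2 2·4 1·8  φ→[4+2+1+1]=8
[q^15] φ(1)=1,φ(3)=2,φ(5)=4,φ(15)=8 ⇒ 15
[q^16] φ(16)=8,φ(8)=4,φ(4)=2,φ(2)=1,φ(1)=1 ⇒ 16
d|20:{1,2,4,5,10,20}  Σφ=1+1+2+4+4+8=20
q^22  k|22↦φ(k): 22:10 11:10 2:1 1:1  a_22=22
[q^28] φ(1)=1,φ(2)=1,φ(4)=2,φ(7)=6,φ(14)=6,φ(28)=12 ⇒ 28

8, 15, 16, 20, 22, 28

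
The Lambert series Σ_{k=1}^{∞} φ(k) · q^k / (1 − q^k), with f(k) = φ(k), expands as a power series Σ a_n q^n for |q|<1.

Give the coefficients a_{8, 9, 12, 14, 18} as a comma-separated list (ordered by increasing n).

d|8:{1,2,4,8}  Σφ=1+1+2+4=8
q^9  k|9↦φ(k): 9:6 3:2 1:1  a_9=9
d|12:{12,6,4,3,2,1}  Σφ=4+2+2+2+1+1=12
d|14:{14,7,2,1}  Σφ=6+6+1+1=14
[q^18] φ(1)=1,φ(2)=1,φ(3)=2,φ(6)=2,φ(9)=6,φ(18)=6 ⇒ 18

8, 9, 12, 14, 18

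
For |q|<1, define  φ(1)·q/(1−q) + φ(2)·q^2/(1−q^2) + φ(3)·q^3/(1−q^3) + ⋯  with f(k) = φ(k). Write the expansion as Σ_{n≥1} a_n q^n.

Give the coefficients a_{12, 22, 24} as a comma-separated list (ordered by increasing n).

q^12  k|12↦φ(k): 1:1 2:1 3:2 4:2 6:2 12:4  a_12=12
q^22  k|22↦φ(k): 22:10 11:10 2:1 1:1  a_22=22
[q^24] φ(24)=8,φ(12)=4,φ(8)=4,φ(6)=2,φ(4)=2,φ(3)=2,φ(2)=1,φ(1)=1 ⇒ 24

12, 22, 24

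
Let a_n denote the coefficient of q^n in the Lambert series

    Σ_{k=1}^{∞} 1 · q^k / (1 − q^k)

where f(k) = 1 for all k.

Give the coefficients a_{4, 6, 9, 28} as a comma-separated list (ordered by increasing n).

3, 4, 3, 6

n=4: 1·4 2·2 4·1  f→[1+1+1]=3
d|6:{1,2,3,6}  Σf=1+1+1+1=4
d|9:{9,3,1}  Σf=1+1+1=3
q^28  k|28↦f(k): 28:1 14:1 7:1 4:1 2:1 1:1  a_28=6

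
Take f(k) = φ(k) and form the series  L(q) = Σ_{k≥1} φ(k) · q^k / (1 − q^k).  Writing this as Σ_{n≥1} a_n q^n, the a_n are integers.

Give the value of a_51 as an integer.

d|51:{51,17,3,1}  Σφ=32+16+2+1=51

a_51 = 51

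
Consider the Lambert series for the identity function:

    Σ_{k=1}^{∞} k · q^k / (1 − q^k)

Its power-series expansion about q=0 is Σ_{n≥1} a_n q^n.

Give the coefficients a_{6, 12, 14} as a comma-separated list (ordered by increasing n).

12, 28, 24

n=6: 1·6 2·3 3·2 6·1  f→[1+2+3+6]=12
n=12: 1·12 2·6 3·4 4·3 6·2 12·1  f→[1+2+3+4+6+12]=28
n=14: 14·1 7·2 2·7 1·14  f→[14+7+2+1]=24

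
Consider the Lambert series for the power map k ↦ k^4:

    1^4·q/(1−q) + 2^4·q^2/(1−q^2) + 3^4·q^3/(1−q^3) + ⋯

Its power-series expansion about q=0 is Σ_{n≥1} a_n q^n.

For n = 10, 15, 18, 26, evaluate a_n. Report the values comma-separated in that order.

10642, 51332, 112931, 485554

[q^10] f(1)=1,f(2)=16,f(5)=625,f(10)=10000 ⇒ 10642
[q^15] f(1)=1,f(3)=81,f(5)=625,f(15)=50625 ⇒ 51332
n=18: 1·18 2·9 3·6 6·3 9·2 18·1  f→[1+16+81+1296+6561+104976]=112931
q^26  k|26↦f(k): 26:456976 13:28561 2:16 1:1  a_26=485554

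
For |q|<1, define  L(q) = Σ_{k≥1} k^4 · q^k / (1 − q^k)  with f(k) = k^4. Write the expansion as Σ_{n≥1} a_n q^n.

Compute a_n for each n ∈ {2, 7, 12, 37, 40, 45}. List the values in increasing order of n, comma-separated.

17, 2402, 22386, 1874162, 2734994, 4158518

[q^2] f(1)=1,f(2)=16 ⇒ 17
n=7: 1·7 7·1  f→[1+2401]=2402
n=12: 1·12 2·6 3·4 4·3 6·2 12·1  f→[1+16+81+256+1296+20736]=22386
d|37:{1,37}  Σf=1+1874161=1874162
d|40:{1,2,4,5,8,10,20,40}  Σf=1+16+256+625+4096+10000+160000+2560000=2734994
d|45:{1,3,5,9,15,45}  Σf=1+81+625+6561+50625+4100625=4158518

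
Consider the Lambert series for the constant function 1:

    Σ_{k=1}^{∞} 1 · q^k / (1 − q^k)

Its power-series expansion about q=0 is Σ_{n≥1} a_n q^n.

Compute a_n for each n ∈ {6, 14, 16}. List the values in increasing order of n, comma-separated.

[q^6] f(1)=1,f(2)=1,f(3)=1,f(6)=1 ⇒ 4
n=14: 1·14 2·7 7·2 14·1  f→[1+1+1+1]=4
n=16: 16·1 8·2 4·4 2·8 1·16  f→[1+1+1+1+1]=5

4, 4, 5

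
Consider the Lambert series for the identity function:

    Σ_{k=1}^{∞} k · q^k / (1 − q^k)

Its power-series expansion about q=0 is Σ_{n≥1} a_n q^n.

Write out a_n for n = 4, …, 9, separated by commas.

7, 6, 12, 8, 15, 13

d|4:{4,2,1}  Σf=4+2+1=7
d|5:{5,1}  Σf=5+1=6
d|6:{1,2,3,6}  Σf=1+2+3+6=12
q^7  k|7↦f(k): 7:7 1:1  a_7=8
q^8  k|8↦f(k): 8:8 4:4 2:2 1:1  a_8=15
[q^9] f(9)=9,f(3)=3,f(1)=1 ⇒ 13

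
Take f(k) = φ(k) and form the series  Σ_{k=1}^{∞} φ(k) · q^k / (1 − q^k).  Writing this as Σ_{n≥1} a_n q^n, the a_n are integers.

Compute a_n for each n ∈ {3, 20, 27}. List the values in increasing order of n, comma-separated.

d|3:{3,1}  Σφ=2+1=3
n=20: 1·20 2·10 4·5 5·4 10·2 20·1  φ→[1+1+2+4+4+8]=20
d|27:{27,9,3,1}  Σφ=18+6+2+1=27

3, 20, 27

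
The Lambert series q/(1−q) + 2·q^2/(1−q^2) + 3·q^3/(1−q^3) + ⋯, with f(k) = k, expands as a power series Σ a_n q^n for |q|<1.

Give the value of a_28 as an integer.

a_28 = 56

[q^28] f(1)=1,f(2)=2,f(4)=4,f(7)=7,f(14)=14,f(28)=28 ⇒ 56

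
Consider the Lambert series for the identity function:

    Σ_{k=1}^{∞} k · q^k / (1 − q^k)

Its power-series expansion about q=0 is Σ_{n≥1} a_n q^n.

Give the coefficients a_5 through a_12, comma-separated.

[q^5] f(1)=1,f(5)=5 ⇒ 6
[q^6] f(6)=6,f(3)=3,f(2)=2,f(1)=1 ⇒ 12
[q^7] f(7)=7,f(1)=1 ⇒ 8
[q^8] f(1)=1,f(2)=2,f(4)=4,f(8)=8 ⇒ 15
q^9  k|9↦f(k): 9:9 3:3 1:1  a_9=13
[q^10] f(1)=1,f(2)=2,f(5)=5,f(10)=10 ⇒ 18
n=11: 11·1 1·11  f→[11+1]=12
d|12:{1,2,3,4,6,12}  Σf=1+2+3+4+6+12=28

6, 12, 8, 15, 13, 18, 12, 28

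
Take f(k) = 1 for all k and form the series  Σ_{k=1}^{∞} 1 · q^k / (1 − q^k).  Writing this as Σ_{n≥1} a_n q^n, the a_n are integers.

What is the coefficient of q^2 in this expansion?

a_2 = 2

[q^2] f(1)=1,f(2)=1 ⇒ 2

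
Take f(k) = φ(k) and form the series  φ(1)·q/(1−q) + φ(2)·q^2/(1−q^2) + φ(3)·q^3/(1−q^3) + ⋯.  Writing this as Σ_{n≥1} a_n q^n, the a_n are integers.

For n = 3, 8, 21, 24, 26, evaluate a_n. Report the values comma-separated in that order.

[q^3] φ(3)=2,φ(1)=1 ⇒ 3
d|8:{1,2,4,8}  Σφ=1+1+2+4=8
n=21: 1·21 3·7 7·3 21·1  φ→[1+2+6+12]=21
[q^24] φ(1)=1,φ(2)=1,φ(3)=2,φ(4)=2,φ(6)=2,φ(8)=4,φ(12)=4,φ(24)=8 ⇒ 24
n=26: 26·1 13·2 2·13 1·26  φ→[12+12+1+1]=26

3, 8, 21, 24, 26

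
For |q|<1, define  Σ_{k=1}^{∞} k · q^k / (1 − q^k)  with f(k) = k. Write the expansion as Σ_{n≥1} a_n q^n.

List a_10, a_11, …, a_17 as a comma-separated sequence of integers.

18, 12, 28, 14, 24, 24, 31, 18

q^10  k|10↦f(k): 1:1 2:2 5:5 10:10  a_10=18
d|11:{11,1}  Σf=11+1=12
n=12: 12·1 6·2 4·3 3·4 2·6 1·12  f→[12+6+4+3+2+1]=28
q^13  k|13↦f(k): 1:1 13:13  a_13=14
q^14  k|14↦f(k): 1:1 2:2 7:7 14:14  a_14=24
d|15:{1,3,5,15}  Σf=1+3+5+15=24
n=16: 1·16 2·8 4·4 8·2 16·1  f→[1+2+4+8+16]=31
n=17: 1·17 17·1  f→[1+17]=18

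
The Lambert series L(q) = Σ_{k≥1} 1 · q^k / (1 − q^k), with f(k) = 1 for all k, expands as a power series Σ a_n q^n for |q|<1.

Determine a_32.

n=32: 1·32 2·16 4·8 8·4 16·2 32·1  f→[1+1+1+1+1+1]=6

a_32 = 6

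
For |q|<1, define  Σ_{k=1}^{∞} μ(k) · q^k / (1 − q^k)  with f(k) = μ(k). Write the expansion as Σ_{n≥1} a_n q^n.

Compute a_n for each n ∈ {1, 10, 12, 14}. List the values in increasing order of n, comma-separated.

1, 0, 0, 0

n=1: 1·1  μ→[1]=1
[q^10] μ(10)=1,μ(5)=-1,μ(2)=-1,μ(1)=1 ⇒ 0
d|12:{12,6,4,3,2,1}  Σμ=0+1+0+(-1)+(-1)+1=0
q^14  k|14↦μ(k): 14:1 7:-1 2:-1 1:1  a_14=0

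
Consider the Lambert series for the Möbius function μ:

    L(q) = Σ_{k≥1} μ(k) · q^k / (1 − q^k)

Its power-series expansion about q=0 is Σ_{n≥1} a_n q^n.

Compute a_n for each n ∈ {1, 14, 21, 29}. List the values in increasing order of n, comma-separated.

1, 0, 0, 0

q^1  k|1↦μ(k): 1:1  a_1=1
d|14:{14,7,2,1}  Σμ=1+(-1)+(-1)+1=0
d|21:{1,3,7,21}  Σμ=1+(-1)+(-1)+1=0
d|29:{1,29}  Σμ=1+(-1)=0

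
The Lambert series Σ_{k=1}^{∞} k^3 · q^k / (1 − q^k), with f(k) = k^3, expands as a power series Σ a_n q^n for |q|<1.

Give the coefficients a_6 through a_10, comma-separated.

[q^6] f(6)=216,f(3)=27,f(2)=8,f(1)=1 ⇒ 252
d|7:{1,7}  Σf=1+343=344
[q^8] f(1)=1,f(2)=8,f(4)=64,f(8)=512 ⇒ 585
d|9:{9,3,1}  Σf=729+27+1=757
q^10  k|10↦f(k): 10:1000 5:125 2:8 1:1  a_10=1134

252, 344, 585, 757, 1134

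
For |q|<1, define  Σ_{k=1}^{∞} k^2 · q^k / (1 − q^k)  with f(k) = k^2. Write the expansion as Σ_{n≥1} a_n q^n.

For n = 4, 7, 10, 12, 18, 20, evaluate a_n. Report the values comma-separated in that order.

21, 50, 130, 210, 455, 546

q^4  k|4↦f(k): 1:1 2:4 4:16  a_4=21
[q^7] f(1)=1,f(7)=49 ⇒ 50
q^10  k|10↦f(k): 1:1 2:4 5:25 10:100  a_10=130
n=12: 1·12 2·6 3·4 4·3 6·2 12·1  f→[1+4+9+16+36+144]=210
[q^18] f(18)=324,f(9)=81,f(6)=36,f(3)=9,f(2)=4,f(1)=1 ⇒ 455
[q^20] f(1)=1,f(2)=4,f(4)=16,f(5)=25,f(10)=100,f(20)=400 ⇒ 546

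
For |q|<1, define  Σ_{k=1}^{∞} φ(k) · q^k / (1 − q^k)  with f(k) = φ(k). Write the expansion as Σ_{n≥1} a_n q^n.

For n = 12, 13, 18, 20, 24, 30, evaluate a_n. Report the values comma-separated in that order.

d|12:{12,6,4,3,2,1}  Σφ=4+2+2+2+1+1=12
d|13:{1,13}  Σφ=1+12=13
q^18  k|18↦φ(k): 1:1 2:1 3:2 6:2 9:6 18:6  a_18=18
d|20:{20,10,5,4,2,1}  Σφ=8+4+4+2+1+1=20
d|24:{1,2,3,4,6,8,12,24}  Σφ=1+1+2+2+2+4+4+8=24
d|30:{30,15,10,6,5,3,2,1}  Σφ=8+8+4+2+4+2+1+1=30

12, 13, 18, 20, 24, 30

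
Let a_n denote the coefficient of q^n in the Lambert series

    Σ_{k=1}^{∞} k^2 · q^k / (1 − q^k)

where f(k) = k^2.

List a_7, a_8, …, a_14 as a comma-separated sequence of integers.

q^7  k|7↦f(k): 1:1 7:49  a_7=50
d|8:{8,4,2,1}  Σf=64+16+4+1=85
q^9  k|9↦f(k): 1:1 3:9 9:81  a_9=91
d|10:{1,2,5,10}  Σf=1+4+25+100=130
[q^11] f(11)=121,f(1)=1 ⇒ 122
q^12  k|12↦f(k): 1:1 2:4 3:9 4:16 6:36 12:144  a_12=210
n=13: 13·1 1·13  f→[169+1]=170
[q^14] f(14)=196,f(7)=49,f(2)=4,f(1)=1 ⇒ 250

50, 85, 91, 130, 122, 210, 170, 250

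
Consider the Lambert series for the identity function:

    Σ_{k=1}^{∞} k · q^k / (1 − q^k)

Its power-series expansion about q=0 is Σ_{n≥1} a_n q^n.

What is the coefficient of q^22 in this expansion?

d|22:{22,11,2,1}  Σf=22+11+2+1=36

a_22 = 36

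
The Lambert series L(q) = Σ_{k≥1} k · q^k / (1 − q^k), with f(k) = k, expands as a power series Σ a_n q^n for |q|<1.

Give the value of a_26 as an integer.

a_26 = 42

[q^26] f(1)=1,f(2)=2,f(13)=13,f(26)=26 ⇒ 42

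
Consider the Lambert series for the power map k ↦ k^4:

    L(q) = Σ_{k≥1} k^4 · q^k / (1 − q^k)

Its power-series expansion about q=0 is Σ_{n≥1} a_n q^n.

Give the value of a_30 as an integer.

a_30 = 872644

q^30  k|30↦f(k): 30:810000 15:50625 10:10000 6:1296 5:625 3:81 2:16 1:1  a_30=872644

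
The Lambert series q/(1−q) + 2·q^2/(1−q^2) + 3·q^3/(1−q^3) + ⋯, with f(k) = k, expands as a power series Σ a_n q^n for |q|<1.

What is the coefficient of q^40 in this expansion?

d|40:{40,20,10,8,5,4,2,1}  Σf=40+20+10+8+5+4+2+1=90

a_40 = 90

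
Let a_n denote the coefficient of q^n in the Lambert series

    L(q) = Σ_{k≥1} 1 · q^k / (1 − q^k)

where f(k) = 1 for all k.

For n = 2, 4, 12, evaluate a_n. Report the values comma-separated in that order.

2, 3, 6

[q^2] f(2)=1,f(1)=1 ⇒ 2
q^4  k|4↦f(k): 1:1 2:1 4:1  a_4=3
d|12:{12,6,4,3,2,1}  Σf=1+1+1+1+1+1=6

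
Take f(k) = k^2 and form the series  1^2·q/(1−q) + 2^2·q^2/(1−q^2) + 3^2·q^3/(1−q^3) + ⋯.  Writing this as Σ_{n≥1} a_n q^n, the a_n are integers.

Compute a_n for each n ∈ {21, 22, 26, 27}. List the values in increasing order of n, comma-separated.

[q^21] f(21)=441,f(7)=49,f(3)=9,f(1)=1 ⇒ 500
q^22  k|22↦f(k): 22:484 11:121 2:4 1:1  a_22=610
[q^26] f(1)=1,f(2)=4,f(13)=169,f(26)=676 ⇒ 850
q^27  k|27↦f(k): 1:1 3:9 9:81 27:729  a_27=820

500, 610, 850, 820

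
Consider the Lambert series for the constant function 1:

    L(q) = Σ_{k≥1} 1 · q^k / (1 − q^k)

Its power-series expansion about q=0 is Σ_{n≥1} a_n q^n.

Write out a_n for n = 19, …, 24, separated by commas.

2, 6, 4, 4, 2, 8

q^19  k|19↦f(k): 1:1 19:1  a_19=2
[q^20] f(1)=1,f(2)=1,f(4)=1,f(5)=1,f(10)=1,f(20)=1 ⇒ 6
[q^21] f(1)=1,f(3)=1,f(7)=1,f(21)=1 ⇒ 4
q^22  k|22↦f(k): 22:1 11:1 2:1 1:1  a_22=4
d|23:{23,1}  Σf=1+1=2
q^24  k|24↦f(k): 24:1 12:1 8:1 6:1 4:1 3:1 2:1 1:1  a_24=8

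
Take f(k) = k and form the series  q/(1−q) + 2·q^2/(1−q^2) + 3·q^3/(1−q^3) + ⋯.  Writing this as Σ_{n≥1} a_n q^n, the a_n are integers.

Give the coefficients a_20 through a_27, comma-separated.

42, 32, 36, 24, 60, 31, 42, 40

d|20:{20,10,5,4,2,1}  Σf=20+10+5+4+2+1=42
n=21: 1·21 3·7 7·3 21·1  f→[1+3+7+21]=32
q^22  k|22↦f(k): 1:1 2:2 11:11 22:22  a_22=36
d|23:{23,1}  Σf=23+1=24
q^24  k|24↦f(k): 24:24 12:12 8:8 6:6 4:4 3:3 2:2 1:1  a_24=60
q^25  k|25↦f(k): 1:1 5:5 25:25  a_25=31
d|26:{1,2,13,26}  Σf=1+2+13+26=42
[q^27] f(1)=1,f(3)=3,f(9)=9,f(27)=27 ⇒ 40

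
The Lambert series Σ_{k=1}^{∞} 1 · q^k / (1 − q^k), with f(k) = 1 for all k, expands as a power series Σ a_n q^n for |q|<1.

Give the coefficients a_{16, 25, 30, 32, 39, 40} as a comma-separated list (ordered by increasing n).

5, 3, 8, 6, 4, 8

[q^16] f(1)=1,f(2)=1,f(4)=1,f(8)=1,f(16)=1 ⇒ 5
d|25:{25,5,1}  Σf=1+1+1=3
d|30:{30,15,10,6,5,3,2,1}  Σf=1+1+1+1+1+1+1+1=8
d|32:{1,2,4,8,16,32}  Σf=1+1+1+1+1+1=6
d|39:{39,13,3,1}  Σf=1+1+1+1=4
[q^40] f(40)=1,f(20)=1,f(10)=1,f(8)=1,f(5)=1,f(4)=1,f(2)=1,f(1)=1 ⇒ 8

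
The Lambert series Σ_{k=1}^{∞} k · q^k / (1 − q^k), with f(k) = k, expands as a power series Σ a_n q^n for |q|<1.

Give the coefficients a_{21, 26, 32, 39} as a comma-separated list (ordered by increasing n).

[q^21] f(21)=21,f(7)=7,f(3)=3,f(1)=1 ⇒ 32
n=26: 1·26 2·13 13·2 26·1  f→[1+2+13+26]=42
[q^32] f(32)=32,f(16)=16,f(8)=8,f(4)=4,f(2)=2,f(1)=1 ⇒ 63
q^39  k|39↦f(k): 1:1 3:3 13:13 39:39  a_39=56

32, 42, 63, 56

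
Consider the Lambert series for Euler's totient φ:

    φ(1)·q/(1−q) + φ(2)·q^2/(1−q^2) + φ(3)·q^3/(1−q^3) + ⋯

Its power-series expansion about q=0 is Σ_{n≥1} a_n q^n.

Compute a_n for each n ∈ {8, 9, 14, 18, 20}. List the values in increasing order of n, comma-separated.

d|8:{1,2,4,8}  Σφ=1+1+2+4=8
n=9: 1·9 3·3 9·1  φ→[1+2+6]=9
q^14  k|14↦φ(k): 1:1 2:1 7:6 14:6  a_14=14
n=18: 1·18 2·9 3·6 6·3 9·2 18·1  φ→[1+1+2+2+6+6]=18
n=20: 1·20 2·10 4·5 5·4 10·2 20·1  φ→[1+1+2+4+4+8]=20

8, 9, 14, 18, 20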